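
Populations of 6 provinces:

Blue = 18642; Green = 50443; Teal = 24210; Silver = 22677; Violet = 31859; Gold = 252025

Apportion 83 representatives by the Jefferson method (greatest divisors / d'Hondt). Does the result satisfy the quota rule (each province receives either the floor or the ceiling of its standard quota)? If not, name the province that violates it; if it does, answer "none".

Gold

Standard quotas: Blue 3.870, Green 10.471, Teal 5.025, Silver 4.707, Violet 6.613, Gold 52.314.
Jefferson allocation: Blue 4, Green 10, Teal 5, Silver 4, Violet 6, Gold 54.
Gold has quota 52.314 (lower 52, upper 53) but receives 54 — outside the quota interval.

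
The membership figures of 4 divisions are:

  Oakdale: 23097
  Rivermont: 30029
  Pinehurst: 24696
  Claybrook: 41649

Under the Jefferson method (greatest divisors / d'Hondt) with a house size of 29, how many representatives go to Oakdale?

Standard divisor 119471/29 ≈ 4119.69; standard quotas: Oakdale 5.606, Rivermont 7.289, Pinehurst 5.995, Claybrook 10.110.
Rounding down gives 5, 7, 5, 10 = 27 seats, so the divisor must be adjusted.
With modified divisor 3800: modified quotas Oakdale 6.078, Rivermont 7.902, Pinehurst 6.499, Claybrook 10.960.
Rounding down: Oakdale 6, Rivermont 7, Pinehurst 6, Claybrook 10 (total 29).
Oakdale receives 6.

6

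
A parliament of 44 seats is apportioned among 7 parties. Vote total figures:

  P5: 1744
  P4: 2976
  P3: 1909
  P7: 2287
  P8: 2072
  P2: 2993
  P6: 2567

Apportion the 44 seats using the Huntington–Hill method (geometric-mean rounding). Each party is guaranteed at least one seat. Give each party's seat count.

With divisor 384: modified quotas P5 4.542, P4 7.750, P3 4.971, P7 5.956, P8 5.396, P2 7.794, P6 6.685.
Geometric-mean thresholds: P5 √(4·5)=4.472, P4 √(7·8)=7.483, P3 √(4·5)=4.472, P7 √(5·6)=5.477, P8 √(5·6)=5.477, P2 √(7·8)=7.483, P6 √(6·7)=6.481.
Each quota rounded against its threshold gives P5 5, P4 8, P3 5, P7 6, P8 5, P2 8, P6 7 (total 44).

P5=5, P4=8, P3=5, P7=6, P8=5, P2=8, P6=7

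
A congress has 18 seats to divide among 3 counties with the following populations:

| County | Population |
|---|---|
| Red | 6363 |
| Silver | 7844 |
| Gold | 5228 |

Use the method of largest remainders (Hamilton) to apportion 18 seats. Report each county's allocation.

The standard divisor is 19435/18 ≈ 1079.722.
Standard quotas: Red 5.8932, Silver 7.2648, Gold 4.8420.
Lower quotas: Red 5, Silver 7, Gold 4 (sum 16, leaving 2 seats).
Remainders in descending order: Red 0.8932, Gold 0.8420, Silver 0.2648.
The surplus seats go to Red, Gold.

Red 6; Silver 7; Gold 5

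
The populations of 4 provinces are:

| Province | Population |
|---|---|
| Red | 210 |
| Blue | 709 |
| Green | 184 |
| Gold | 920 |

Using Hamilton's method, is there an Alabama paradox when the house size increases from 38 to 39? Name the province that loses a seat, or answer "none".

At 38 seats: Red 4, Blue 13, Green 4, Gold 17.
At 39 seats: Red 4, Blue 14, Green 3, Gold 18.
Green drops from 4 to 3.

Green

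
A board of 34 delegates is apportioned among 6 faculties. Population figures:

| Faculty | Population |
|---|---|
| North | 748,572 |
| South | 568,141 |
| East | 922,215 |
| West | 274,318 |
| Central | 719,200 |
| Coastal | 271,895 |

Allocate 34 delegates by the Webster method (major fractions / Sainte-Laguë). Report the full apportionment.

North 7; South 5; East 9; West 3; Central 7; Coastal 3

Standard divisor 3504341/34 ≈ 103068.853; standard quotas: North 7.263, South 5.512, East 8.948, West 2.662, Central 6.978, Coastal 2.638.
Rounding to the nearest integer gives 7, 6, 9, 3, 7, 3 = 35 seats, so the divisor must be adjusted.
With modified divisor 105900: modified quotas North 7.069, South 5.365, East 8.708, West 2.590, Central 6.791, Coastal 2.567.
Rounding to the nearest integer: North 7, South 5, East 9, West 3, Central 7, Coastal 3 (total 34).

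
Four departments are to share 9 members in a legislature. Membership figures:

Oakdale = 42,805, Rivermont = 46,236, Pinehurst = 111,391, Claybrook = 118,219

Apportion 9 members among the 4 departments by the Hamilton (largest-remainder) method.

Total 318651; standard divisor 318651/9 ≈ 35405.667.
Standard quotas: Oakdale 1.2090, Rivermont 1.3059, Pinehurst 3.1461, Claybrook 3.3390.
Lower quotas: Oakdale 1, Rivermont 1, Pinehurst 3, Claybrook 3 (sum 8, leaving 1 seat).
Remainders in descending order: Claybrook 0.3390, Rivermont 0.3059, Oakdale 0.2090, Pinehurst 0.1461.
Largest remainder: Claybrook receives the extra seat.

Oakdale 1, Rivermont 1, Pinehurst 3, Claybrook 4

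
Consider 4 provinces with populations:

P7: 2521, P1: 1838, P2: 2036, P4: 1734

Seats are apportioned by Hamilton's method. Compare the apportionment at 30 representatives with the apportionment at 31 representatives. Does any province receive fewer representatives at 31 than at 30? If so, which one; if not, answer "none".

none

At 30 seats: P7 9, P1 7, P2 8, P4 6.
At 31 seats: P7 10, P1 7, P2 8, P4 6.
No province's allocation decreased.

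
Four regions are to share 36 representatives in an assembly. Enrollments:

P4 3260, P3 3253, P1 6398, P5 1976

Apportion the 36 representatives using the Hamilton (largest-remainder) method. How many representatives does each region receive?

P4 8, P3 8, P1 15, P5 5

Standard divisor: 14887 ÷ 36 ≈ 413.528.
Standard quotas: P4 7.8834, P3 7.8665, P1 15.4718, P5 4.7784.
Lower quotas: P4 7, P3 7, P1 15, P5 4 (sum 33, leaving 3 seats).
Remainders in descending order: P4 0.8834, P3 0.8665, P5 0.7784, P1 0.4718.
The surplus seats go to P4, P3, P5.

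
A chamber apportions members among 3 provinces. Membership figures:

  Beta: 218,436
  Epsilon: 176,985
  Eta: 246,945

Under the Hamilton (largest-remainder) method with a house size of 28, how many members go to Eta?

Total 642366; standard divisor 642366/28 ≈ 22941.643.
Standard quotas: Beta 9.5214, Epsilon 7.7146, Eta 10.7641.
Lower quotas: Beta 9, Epsilon 7, Eta 10 (sum 26, leaving 2 seats).
Remainders in descending order: Eta 0.7641, Epsilon 0.7146, Beta 0.5214.
Largest remainders: Eta, Epsilon receive the extra seats.
Eta receives 11.

11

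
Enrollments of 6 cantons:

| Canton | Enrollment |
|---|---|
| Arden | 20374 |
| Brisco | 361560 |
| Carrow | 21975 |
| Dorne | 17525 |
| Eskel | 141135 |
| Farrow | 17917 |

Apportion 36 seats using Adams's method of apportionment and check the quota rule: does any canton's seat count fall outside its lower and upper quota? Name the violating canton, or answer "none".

Brisco

Standard quotas: Arden 1.264, Brisco 22.423, Carrow 1.363, Dorne 1.087, Eskel 8.753, Farrow 1.111.
Adams allocation: Arden 2, Brisco 21, Carrow 2, Dorne 1, Eskel 8, Farrow 2.
Brisco has quota 22.423 (lower 22, upper 23) but receives 21 — outside the quota interval.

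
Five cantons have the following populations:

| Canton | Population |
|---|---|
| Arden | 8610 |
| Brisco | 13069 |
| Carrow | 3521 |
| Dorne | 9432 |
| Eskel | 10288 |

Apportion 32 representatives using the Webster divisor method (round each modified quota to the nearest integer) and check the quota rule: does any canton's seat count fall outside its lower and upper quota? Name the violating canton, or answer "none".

Standard quotas: Arden 6.134, Brisco 9.310, Carrow 2.508, Dorne 6.719, Eskel 7.329.
Webster allocation: Arden 6, Brisco 9, Carrow 3, Dorne 7, Eskel 7.
Every allocation lies between the lower and upper quota.

none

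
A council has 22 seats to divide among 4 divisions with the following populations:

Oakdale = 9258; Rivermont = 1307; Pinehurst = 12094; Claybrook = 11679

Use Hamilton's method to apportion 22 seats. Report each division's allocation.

Oakdale 6, Rivermont 1, Pinehurst 8, Claybrook 7

Standard divisor: 34338 ÷ 22 ≈ 1560.818.
Standard quotas: Oakdale 5.9315, Rivermont 0.8374, Pinehurst 7.7485, Claybrook 7.4826.
Lower quotas: Oakdale 5, Rivermont 0, Pinehurst 7, Claybrook 7 (sum 19, leaving 3 seats).
Remainders in descending order: Oakdale 0.9315, Rivermont 0.8374, Pinehurst 0.7485, Claybrook 0.4826.
The surplus seats go to Oakdale, Rivermont, Pinehurst.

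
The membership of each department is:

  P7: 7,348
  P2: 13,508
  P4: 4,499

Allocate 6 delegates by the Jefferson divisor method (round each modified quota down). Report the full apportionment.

P7 2, P2 3, P4 1

Standard divisor 25355/6 ≈ 4225.833; standard quotas: P7 1.739, P2 3.197, P4 1.065.
Rounding down gives 1, 3, 1 = 5 seats, so the divisor must be adjusted.
With modified divisor 3500: modified quotas P7 2.099, P2 3.859, P4 1.285.
Rounding down: P7 2, P2 3, P4 1 (total 6).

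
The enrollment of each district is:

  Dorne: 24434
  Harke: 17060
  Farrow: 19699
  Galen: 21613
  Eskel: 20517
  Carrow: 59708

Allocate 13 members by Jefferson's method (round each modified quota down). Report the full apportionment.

Standard divisor 163031/13 ≈ 12540.846; standard quotas: Dorne 1.948, Harke 1.360, Farrow 1.571, Galen 1.723, Eskel 1.636, Carrow 4.761.
Rounding down gives 1, 1, 1, 1, 1, 4 = 9 seats, so the divisor must be adjusted.
With modified divisor 10100: modified quotas Dorne 2.419, Harke 1.689, Farrow 1.950, Galen 2.140, Eskel 2.031, Carrow 5.912.
Rounding down: Dorne 2, Harke 1, Farrow 1, Galen 2, Eskel 2, Carrow 5 (total 13).

Dorne 2, Harke 1, Farrow 1, Galen 2, Eskel 2, Carrow 5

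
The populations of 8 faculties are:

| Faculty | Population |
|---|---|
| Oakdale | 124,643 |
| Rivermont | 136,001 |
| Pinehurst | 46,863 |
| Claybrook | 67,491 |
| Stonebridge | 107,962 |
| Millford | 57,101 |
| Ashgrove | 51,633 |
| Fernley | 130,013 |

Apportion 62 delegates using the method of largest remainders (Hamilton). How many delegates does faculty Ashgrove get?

4

Standard divisor: 721707 ÷ 62 ≈ 11640.435.
Standard quotas: Oakdale 10.7078, Rivermont 11.6835, Pinehurst 4.0259, Claybrook 5.7980, Stonebridge 9.2747, Millford 4.9054, Ashgrove 4.4357, Fernley 11.1691.
Lower quotas: Oakdale 10, Rivermont 11, Pinehurst 4, Claybrook 5, Stonebridge 9, Millford 4, Ashgrove 4, Fernley 11 (sum 58, leaving 4 seats).
Remainders in descending order: Millford 0.9054, Claybrook 0.7980, Oakdale 0.7078, Rivermont 0.6835, Ashgrove 0.4357, Stonebridge 0.2747, Fernley 0.1691, Pinehurst 0.0259.
The surplus seats go to Millford, Claybrook, Oakdale, Rivermont.
Ashgrove receives 4.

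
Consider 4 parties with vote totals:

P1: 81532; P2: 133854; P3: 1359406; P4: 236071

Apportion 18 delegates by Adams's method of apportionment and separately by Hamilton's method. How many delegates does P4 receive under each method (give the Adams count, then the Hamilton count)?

3 and 2

Adams: P1 1, P2 2, P3 12, P4 3.
Hamilton: P1 1, P2 1, P3 14, P4 2.
P4 gets 3 under Adams and 2 under Hamilton.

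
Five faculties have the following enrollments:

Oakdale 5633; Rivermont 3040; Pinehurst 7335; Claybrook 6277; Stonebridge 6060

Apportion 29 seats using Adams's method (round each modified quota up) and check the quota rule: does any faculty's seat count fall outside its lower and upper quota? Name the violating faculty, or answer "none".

none

Standard quotas: Oakdale 5.763, Rivermont 3.110, Pinehurst 7.504, Claybrook 6.422, Stonebridge 6.200.
Adams allocation: Oakdale 6, Rivermont 3, Pinehurst 8, Claybrook 6, Stonebridge 6.
Every allocation lies between the lower and upper quota.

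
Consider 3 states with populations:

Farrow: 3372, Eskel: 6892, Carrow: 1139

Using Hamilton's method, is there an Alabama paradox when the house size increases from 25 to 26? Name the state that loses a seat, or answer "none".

Carrow

At 25 seats: Farrow 7, Eskel 15, Carrow 3.
At 26 seats: Farrow 8, Eskel 16, Carrow 2.
Carrow drops from 3 to 2.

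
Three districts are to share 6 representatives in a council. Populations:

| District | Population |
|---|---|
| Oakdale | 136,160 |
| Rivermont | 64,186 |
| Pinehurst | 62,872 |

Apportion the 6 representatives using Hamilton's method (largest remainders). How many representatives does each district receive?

Oakdale=3, Rivermont=2, Pinehurst=1

Standard divisor: 263218 ÷ 6 ≈ 43869.667.
Standard quotas: Oakdale 3.1037, Rivermont 1.4631, Pinehurst 1.4332.
Lower quotas: Oakdale 3, Rivermont 1, Pinehurst 1 (sum 5, leaving 1 seat).
Remainders in descending order: Rivermont 0.4631, Pinehurst 0.4332, Oakdale 0.1037.
The surplus seat goes to Rivermont.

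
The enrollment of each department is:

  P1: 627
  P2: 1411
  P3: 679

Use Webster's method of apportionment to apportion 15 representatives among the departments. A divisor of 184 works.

P1: 3, P2: 8, P3: 4

With modified divisor 184: modified quotas P1 3.408, P2 7.668, P3 3.690.
Rounding to the nearest integer: P1 3, P2 8, P3 4 (total 15).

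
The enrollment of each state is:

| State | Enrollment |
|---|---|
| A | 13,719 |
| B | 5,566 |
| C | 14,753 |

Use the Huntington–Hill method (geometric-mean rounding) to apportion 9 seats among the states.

With divisor 3948: modified quotas A 3.475, B 1.410, C 3.737.
Geometric-mean thresholds: A √(3·4)=3.464, B √(1·2)=1.414, C √(3·4)=3.464.
Each quota rounded against its threshold gives A 4, B 1, C 4 (total 9).

A=4, B=1, C=4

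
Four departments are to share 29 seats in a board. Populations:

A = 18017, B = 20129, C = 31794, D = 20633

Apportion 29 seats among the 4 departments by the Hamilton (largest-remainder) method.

A 6; B 6; C 10; D 7

Total 90573; standard divisor 90573/29 ≈ 3123.207.
Standard quotas: A 5.7688, B 6.4450, C 10.1799, D 6.6064.
Lower quotas: A 5, B 6, C 10, D 6 (sum 27, leaving 2 seats).
Remainders in descending order: A 0.7688, D 0.6064, B 0.4450, C 0.1799.
The surplus seats go to A, D.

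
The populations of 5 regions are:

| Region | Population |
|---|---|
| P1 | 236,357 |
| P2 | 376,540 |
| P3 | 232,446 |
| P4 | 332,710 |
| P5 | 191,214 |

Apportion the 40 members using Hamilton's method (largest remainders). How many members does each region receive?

Standard divisor: 1369267 ÷ 40 ≈ 34231.675.
Standard quotas: P1 6.9046, P2 10.9998, P3 6.7904, P4 9.7194, P5 5.5859.
Lower quotas: P1 6, P2 10, P3 6, P4 9, P5 5 (sum 36, leaving 4 seats).
Remainders in descending order: P2 0.9998, P1 0.9046, P3 0.7904, P4 0.7194, P5 0.5859.
Largest remainders: P2, P1, P3, P4 receive the extra seats.

P1=7, P2=11, P3=7, P4=10, P5=5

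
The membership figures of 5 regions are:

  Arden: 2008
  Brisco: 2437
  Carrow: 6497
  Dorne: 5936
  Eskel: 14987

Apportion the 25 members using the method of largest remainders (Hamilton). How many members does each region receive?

Standard divisor: 31865 ÷ 25 ≈ 1274.6.
Standard quotas: Arden 1.5754, Brisco 1.9120, Carrow 5.0973, Dorne 4.6571, Eskel 11.7582.
Lower quotas: Arden 1, Brisco 1, Carrow 5, Dorne 4, Eskel 11 (sum 22, leaving 3 seats).
Remainders in descending order: Brisco 0.9120, Eskel 0.7582, Dorne 0.6571, Arden 0.5754, Carrow 0.0973.
The surplus seats go to Brisco, Eskel, Dorne.

Arden=1, Brisco=2, Carrow=5, Dorne=5, Eskel=12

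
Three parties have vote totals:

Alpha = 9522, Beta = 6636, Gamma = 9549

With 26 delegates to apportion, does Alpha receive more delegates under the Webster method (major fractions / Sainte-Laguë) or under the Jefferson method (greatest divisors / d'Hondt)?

Jefferson

Webster: Alpha 9, Beta 7, Gamma 10.
Jefferson: Alpha 10, Beta 6, Gamma 10.
Alpha gets 9 under Webster and 10 under Jefferson.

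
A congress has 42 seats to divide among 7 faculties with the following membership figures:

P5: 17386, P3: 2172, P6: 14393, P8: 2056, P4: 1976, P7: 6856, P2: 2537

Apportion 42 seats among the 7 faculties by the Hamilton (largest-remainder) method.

The standard divisor is 47376/42 = 1128.
Standard quotas: P5 15.4131, P3 1.9255, P6 12.7598, P8 1.8227, P4 1.7518, P7 6.0780, P2 2.2491.
Lower quotas: P5 15, P3 1, P6 12, P8 1, P4 1, P7 6, P2 2 (sum 38, leaving 4 seats).
Remainders in descending order: P3 0.9255, P8 0.8227, P6 0.7598, P4 0.7518, P5 0.4131, P2 0.2491, P7 0.0780.
The surplus seats go to P3, P8, P6, P4.

P5: 15; P3: 2; P6: 13; P8: 2; P4: 2; P7: 6; P2: 2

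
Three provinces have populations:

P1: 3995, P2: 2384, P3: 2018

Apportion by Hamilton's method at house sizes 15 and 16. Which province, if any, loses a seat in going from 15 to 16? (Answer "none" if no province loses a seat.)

none

At 15 seats: P1 7, P2 4, P3 4.
At 16 seats: P1 8, P2 4, P3 4.
No province's allocation decreased.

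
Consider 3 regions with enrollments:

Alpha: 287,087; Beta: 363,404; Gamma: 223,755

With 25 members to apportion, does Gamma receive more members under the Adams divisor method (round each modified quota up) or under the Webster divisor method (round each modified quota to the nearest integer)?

Adams

Adams: Alpha 8, Beta 10, Gamma 7.
Webster: Alpha 8, Beta 11, Gamma 6.
Gamma gets 7 under Adams and 6 under Webster.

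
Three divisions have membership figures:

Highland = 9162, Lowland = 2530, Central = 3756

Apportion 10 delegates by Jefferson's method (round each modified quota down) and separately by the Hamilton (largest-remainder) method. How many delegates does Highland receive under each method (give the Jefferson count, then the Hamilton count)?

Jefferson: Highland 7, Lowland 1, Central 2.
Hamilton: Highland 6, Lowland 2, Central 2.
Highland gets 7 under Jefferson and 6 under Hamilton.

7 and 6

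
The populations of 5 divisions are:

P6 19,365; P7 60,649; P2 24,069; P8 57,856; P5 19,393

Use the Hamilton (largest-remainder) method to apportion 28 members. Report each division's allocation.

P6 3; P7 9; P2 4; P8 9; P5 3

The standard divisor is 181332/28 ≈ 6476.143.
Standard quotas: P6 2.9902, P7 9.3650, P2 3.7166, P8 8.9337, P5 2.9945.
Lower quotas: P6 2, P7 9, P2 3, P8 8, P5 2 (sum 24, leaving 4 seats).
Remainders in descending order: P5 0.9945, P6 0.9902, P8 0.9337, P2 0.7166, P7 0.3650.
Largest remainders: P5, P6, P8, P2 receive the extra seats.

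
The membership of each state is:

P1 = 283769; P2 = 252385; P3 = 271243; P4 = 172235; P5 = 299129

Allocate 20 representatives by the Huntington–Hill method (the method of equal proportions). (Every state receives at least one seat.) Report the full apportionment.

With divisor 65170: modified quotas P1 4.354, P2 3.873, P3 4.162, P4 2.643, P5 4.590.
Geometric-mean thresholds: P1 √(4·5)=4.472, P2 √(3·4)=3.464, P3 √(4·5)=4.472, P4 √(2·3)=2.449, P5 √(4·5)=4.472.
Each quota rounded against its threshold gives P1 4, P2 4, P3 4, P4 3, P5 5 (total 20).

P1 4, P2 4, P3 4, P4 3, P5 5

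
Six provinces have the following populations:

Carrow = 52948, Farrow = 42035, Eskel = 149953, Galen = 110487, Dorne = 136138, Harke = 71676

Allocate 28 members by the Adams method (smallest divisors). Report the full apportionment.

Carrow: 3, Farrow: 2, Eskel: 7, Galen: 5, Dorne: 7, Harke: 4

Standard divisor 563237/28 ≈ 20115.607; standard quotas: Carrow 2.632, Farrow 2.090, Eskel 7.455, Galen 5.493, Dorne 6.768, Harke 3.563.
Rounding up gives 3, 3, 8, 6, 7, 4 = 31 seats, so the divisor must be adjusted.
With modified divisor 22400: modified quotas Carrow 2.364, Farrow 1.877, Eskel 6.694, Galen 4.932, Dorne 6.078, Harke 3.200.
Rounding up: Carrow 3, Farrow 2, Eskel 7, Galen 5, Dorne 7, Harke 4 (total 28).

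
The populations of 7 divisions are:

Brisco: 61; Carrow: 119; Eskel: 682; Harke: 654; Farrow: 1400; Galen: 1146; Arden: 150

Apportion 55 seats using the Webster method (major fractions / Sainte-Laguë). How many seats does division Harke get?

8

Standard divisor 4212/55 ≈ 76.582; standard quotas: Brisco 0.797, Carrow 1.554, Eskel 8.906, Harke 8.540, Farrow 18.281, Galen 14.964, Arden 1.959.
Rounding to the nearest integer gives 1, 2, 9, 9, 18, 15, 2 = 56 seats, so the divisor must be adjusted.
With modified divisor 78: modified quotas Brisco 0.782, Carrow 1.526, Eskel 8.744, Harke 8.385, Farrow 17.949, Galen 14.692, Arden 1.923.
Rounding to the nearest integer: Brisco 1, Carrow 2, Eskel 9, Harke 8, Farrow 18, Galen 15, Arden 2 (total 55).
Harke receives 8.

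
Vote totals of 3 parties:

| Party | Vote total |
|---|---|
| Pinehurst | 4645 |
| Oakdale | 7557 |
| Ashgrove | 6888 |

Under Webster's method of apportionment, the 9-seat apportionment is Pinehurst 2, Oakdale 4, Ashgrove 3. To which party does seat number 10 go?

Ashgrove

Priority for the next seat is population ÷ (current seats + 0.5).
Priorities: Pinehurst 1858.000, Oakdale 1679.333, Ashgrove 1968.000.
Highest priority: Ashgrove.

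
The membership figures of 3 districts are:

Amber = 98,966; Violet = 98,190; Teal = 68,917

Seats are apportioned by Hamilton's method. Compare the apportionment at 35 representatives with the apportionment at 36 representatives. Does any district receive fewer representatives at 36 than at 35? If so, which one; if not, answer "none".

At 35 seats: Amber 13, Violet 13, Teal 9.
At 36 seats: Amber 14, Violet 13, Teal 9.
No district's allocation decreased.

none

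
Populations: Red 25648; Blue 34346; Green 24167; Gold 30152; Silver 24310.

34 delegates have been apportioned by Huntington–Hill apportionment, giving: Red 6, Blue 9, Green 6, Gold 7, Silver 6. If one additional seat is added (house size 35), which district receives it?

Gold

Priority for the next seat is population ÷ (√(s·(s+1))).
Priorities: Red 3957.572, Blue 3620.386, Green 3729.049, Gold 4029.230, Silver 3751.114.
Highest priority: Gold.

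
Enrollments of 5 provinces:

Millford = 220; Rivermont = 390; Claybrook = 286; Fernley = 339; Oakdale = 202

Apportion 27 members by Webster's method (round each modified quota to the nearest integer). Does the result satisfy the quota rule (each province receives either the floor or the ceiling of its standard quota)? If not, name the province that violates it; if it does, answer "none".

none

Standard quotas: Millford 4.134, Rivermont 7.328, Claybrook 5.374, Fernley 6.370, Oakdale 3.795.
Webster allocation: Millford 4, Rivermont 7, Claybrook 5, Fernley 7, Oakdale 4.
Every allocation lies between the lower and upper quota.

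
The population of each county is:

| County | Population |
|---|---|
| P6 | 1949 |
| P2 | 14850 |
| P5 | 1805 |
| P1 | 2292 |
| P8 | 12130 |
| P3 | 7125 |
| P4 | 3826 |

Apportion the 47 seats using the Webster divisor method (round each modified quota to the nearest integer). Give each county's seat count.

Standard divisor 43977/47 ≈ 935.681; standard quotas: P6 2.083, P2 15.871, P5 1.929, P1 2.450, P8 12.964, P3 7.615, P4 4.089.
Rounding to the nearest integer gives P6 2, P2 16, P5 2, P1 2, P8 13, P3 8, P4 4 — total 47, matching the house size, so no adjustment is needed.

P6 2; P2 16; P5 2; P1 2; P8 13; P3 8; P4 4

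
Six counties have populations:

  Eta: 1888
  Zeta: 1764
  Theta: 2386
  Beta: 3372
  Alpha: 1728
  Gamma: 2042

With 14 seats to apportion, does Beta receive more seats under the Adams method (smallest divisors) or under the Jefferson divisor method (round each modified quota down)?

Adams: Eta 2, Zeta 2, Theta 3, Beta 3, Alpha 2, Gamma 2.
Jefferson: Eta 2, Zeta 2, Theta 2, Beta 4, Alpha 2, Gamma 2.
Beta gets 3 under Adams and 4 under Jefferson.

Jefferson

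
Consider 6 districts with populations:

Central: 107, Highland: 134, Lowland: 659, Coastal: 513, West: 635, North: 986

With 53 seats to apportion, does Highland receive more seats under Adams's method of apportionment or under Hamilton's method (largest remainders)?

Adams

Adams: Central 2, Highland 3, Lowland 11, Coastal 9, West 11, North 17.
Hamilton: Central 2, Highland 2, Lowland 12, Coastal 9, West 11, North 17.
Highland gets 3 under Adams and 2 under Hamilton.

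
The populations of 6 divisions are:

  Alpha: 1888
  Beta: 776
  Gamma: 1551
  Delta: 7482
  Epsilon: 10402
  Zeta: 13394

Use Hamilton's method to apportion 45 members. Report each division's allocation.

Alpha: 2, Beta: 1, Gamma: 2, Delta: 10, Epsilon: 13, Zeta: 17

Total 35493; standard divisor 35493/45 ≈ 788.733.
Standard quotas: Alpha 2.3937, Beta 0.9839, Gamma 1.9664, Delta 9.4861, Epsilon 13.1882, Zeta 16.9817.
Lower quotas: Alpha 2, Beta 0, Gamma 1, Delta 9, Epsilon 13, Zeta 16 (sum 41, leaving 4 seats).
Remainders in descending order: Beta 0.9839, Zeta 0.9817, Gamma 0.9664, Delta 0.4861, Alpha 0.3937, Epsilon 0.1882.
The surplus seats go to Beta, Zeta, Gamma, Delta.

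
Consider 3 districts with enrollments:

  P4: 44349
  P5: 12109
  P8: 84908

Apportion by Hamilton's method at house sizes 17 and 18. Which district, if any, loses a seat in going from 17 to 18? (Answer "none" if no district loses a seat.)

P5

At 17 seats: P4 5, P5 2, P8 10.
At 18 seats: P4 6, P5 1, P8 11.
P5 drops from 2 to 1.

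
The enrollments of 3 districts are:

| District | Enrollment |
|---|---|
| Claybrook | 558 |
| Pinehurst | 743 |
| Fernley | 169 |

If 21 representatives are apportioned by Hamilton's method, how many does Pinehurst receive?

11

The standard divisor is 1470/21 = 70.
Standard quotas: Claybrook 7.971, Pinehurst 10.614, Fernley 2.414.
Lower quotas: Claybrook 7, Pinehurst 10, Fernley 2 (sum 19, leaving 2 seats).
Remainders in descending order: Claybrook 0.971, Pinehurst 0.614, Fernley 0.414.
The surplus seats go to Claybrook, Pinehurst.
Pinehurst receives 11.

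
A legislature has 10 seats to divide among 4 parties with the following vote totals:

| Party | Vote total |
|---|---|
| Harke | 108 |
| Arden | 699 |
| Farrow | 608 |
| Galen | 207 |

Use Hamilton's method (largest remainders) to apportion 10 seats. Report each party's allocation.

The standard divisor is 1622/10 ≈ 162.2.
Standard quotas: Harke 0.666, Arden 4.309, Farrow 3.748, Galen 1.276.
Lower quotas: Harke 0, Arden 4, Farrow 3, Galen 1 (sum 8, leaving 2 seats).
Remainders in descending order: Farrow 0.748, Harke 0.666, Arden 0.309, Galen 0.276.
The surplus seats go to Farrow, Harke.

Harke=1; Arden=4; Farrow=4; Galen=1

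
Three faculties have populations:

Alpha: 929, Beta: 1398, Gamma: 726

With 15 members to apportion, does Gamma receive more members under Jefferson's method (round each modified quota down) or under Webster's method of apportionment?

Webster

Jefferson: Alpha 5, Beta 7, Gamma 3.
Webster: Alpha 4, Beta 7, Gamma 4.
Gamma gets 3 under Jefferson and 4 under Webster.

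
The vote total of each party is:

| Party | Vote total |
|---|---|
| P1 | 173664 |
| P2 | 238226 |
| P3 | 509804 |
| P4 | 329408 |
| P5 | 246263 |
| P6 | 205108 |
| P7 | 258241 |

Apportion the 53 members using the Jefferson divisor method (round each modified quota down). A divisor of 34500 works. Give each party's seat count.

With modified divisor 34500: modified quotas P1 5.034, P2 6.905, P3 14.777, P4 9.548, P5 7.138, P6 5.945, P7 7.485.
Rounding down: P1 5, P2 6, P3 14, P4 9, P5 7, P6 5, P7 7 (total 53).

P1 5; P2 6; P3 14; P4 9; P5 7; P6 5; P7 7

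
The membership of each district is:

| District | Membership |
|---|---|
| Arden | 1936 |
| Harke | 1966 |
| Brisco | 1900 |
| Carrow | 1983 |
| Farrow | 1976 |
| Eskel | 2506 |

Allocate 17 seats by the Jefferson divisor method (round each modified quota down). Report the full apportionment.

Standard divisor 12267/17 ≈ 721.588; standard quotas: Arden 2.683, Harke 2.725, Brisco 2.633, Carrow 2.748, Farrow 2.738, Eskel 3.473.
Rounding down gives 2, 2, 2, 2, 2, 3 = 13 seats, so the divisor must be adjusted.
With modified divisor 640: modified quotas Arden 3.025, Harke 3.072, Brisco 2.969, Carrow 3.098, Farrow 3.087, Eskel 3.916.
Rounding down: Arden 3, Harke 3, Brisco 2, Carrow 3, Farrow 3, Eskel 3 (total 17).

Arden=3; Harke=3; Brisco=2; Carrow=3; Farrow=3; Eskel=3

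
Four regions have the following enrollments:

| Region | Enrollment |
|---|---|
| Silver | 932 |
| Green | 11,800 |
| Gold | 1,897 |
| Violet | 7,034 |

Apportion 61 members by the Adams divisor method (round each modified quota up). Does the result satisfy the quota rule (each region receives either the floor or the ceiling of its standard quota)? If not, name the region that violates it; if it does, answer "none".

Standard quotas: Silver 2.624, Green 33.227, Gold 5.342, Violet 19.807.
Adams allocation: Silver 3, Green 32, Gold 6, Violet 20.
Green has quota 33.227 (lower 33, upper 34) but receives 32 — outside the quota interval.

Green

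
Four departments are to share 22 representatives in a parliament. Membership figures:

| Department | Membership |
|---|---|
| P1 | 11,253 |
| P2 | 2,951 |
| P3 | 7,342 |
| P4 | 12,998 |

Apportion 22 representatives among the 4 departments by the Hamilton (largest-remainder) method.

P1 7, P2 2, P3 5, P4 8

Total 34544; standard divisor 34544/22 ≈ 1570.182.
Standard quotas: P1 7.1667, P2 1.8794, P3 4.6759, P4 8.2780.
Lower quotas: P1 7, P2 1, P3 4, P4 8 (sum 20, leaving 2 seats).
Remainders in descending order: P2 0.8794, P3 0.6759, P4 0.2780, P1 0.1667.
Largest remainders: P2, P3 receive the extra seats.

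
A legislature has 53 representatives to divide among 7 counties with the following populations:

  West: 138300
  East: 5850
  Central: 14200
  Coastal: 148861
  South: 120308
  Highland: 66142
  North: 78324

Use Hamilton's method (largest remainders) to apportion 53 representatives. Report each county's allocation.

Total 571985; standard divisor 571985/53 ≈ 10792.17.
Standard quotas: West 12.8148, East 0.5421, Central 1.3158, Coastal 13.7934, South 11.1477, Highland 6.1287, North 7.2575.
Lower quotas: West 12, East 0, Central 1, Coastal 13, South 11, Highland 6, North 7 (sum 50, leaving 3 seats).
Remainders in descending order: West 0.8148, Coastal 0.7934, East 0.5421, Central 0.3158, North 0.2575, South 0.1477, Highland 0.1287.
Largest remainders: West, Coastal, East receive the extra seats.

West=13, East=1, Central=1, Coastal=14, South=11, Highland=6, North=7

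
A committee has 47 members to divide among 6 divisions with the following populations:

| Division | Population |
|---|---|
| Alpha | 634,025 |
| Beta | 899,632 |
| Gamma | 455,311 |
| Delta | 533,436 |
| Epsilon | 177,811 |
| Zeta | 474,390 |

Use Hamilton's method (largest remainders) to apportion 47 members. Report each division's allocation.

Alpha: 9, Beta: 13, Gamma: 7, Delta: 8, Epsilon: 3, Zeta: 7

Standard divisor: 3174605 ÷ 47 ≈ 67544.787.
Standard quotas: Alpha 9.3867, Beta 13.3190, Gamma 6.7409, Delta 7.8975, Epsilon 2.6325, Zeta 7.0233.
Lower quotas: Alpha 9, Beta 13, Gamma 6, Delta 7, Epsilon 2, Zeta 7 (sum 44, leaving 3 seats).
Remainders in descending order: Delta 0.8975, Gamma 0.7409, Epsilon 0.6325, Alpha 0.3867, Beta 0.3190, Zeta 0.0233.
Largest remainders: Delta, Gamma, Epsilon receive the extra seats.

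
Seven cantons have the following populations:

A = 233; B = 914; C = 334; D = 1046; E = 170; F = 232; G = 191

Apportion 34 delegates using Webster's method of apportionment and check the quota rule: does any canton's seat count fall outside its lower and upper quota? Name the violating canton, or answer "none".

none

Standard quotas: A 2.539, B 9.960, C 3.640, D 11.399, E 1.853, F 2.528, G 2.081.
Webster allocation: A 3, B 10, C 4, D 11, E 2, F 2, G 2.
Every allocation lies between the lower and upper quota.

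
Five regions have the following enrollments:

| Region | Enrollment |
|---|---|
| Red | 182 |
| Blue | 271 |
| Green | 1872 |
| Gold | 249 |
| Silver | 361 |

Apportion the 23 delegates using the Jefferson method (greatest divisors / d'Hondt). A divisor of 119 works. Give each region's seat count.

Red=1, Blue=2, Green=15, Gold=2, Silver=3

With modified divisor 119: modified quotas Red 1.529, Blue 2.277, Green 15.731, Gold 2.092, Silver 3.034.
Rounding down: Red 1, Blue 2, Green 15, Gold 2, Silver 3 (total 23).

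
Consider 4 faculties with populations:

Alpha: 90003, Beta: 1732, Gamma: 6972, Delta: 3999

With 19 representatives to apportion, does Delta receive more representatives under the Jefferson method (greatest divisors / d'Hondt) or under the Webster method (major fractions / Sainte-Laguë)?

Jefferson: Alpha 18, Beta 0, Gamma 1, Delta 0.
Webster: Alpha 17, Beta 0, Gamma 1, Delta 1.
Delta gets 0 under Jefferson and 1 under Webster.

Webster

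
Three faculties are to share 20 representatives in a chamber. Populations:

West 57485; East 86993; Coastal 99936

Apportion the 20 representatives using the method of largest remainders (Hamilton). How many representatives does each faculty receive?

Standard divisor: 244414 ÷ 20 ≈ 12220.7.
Standard quotas: West 4.7039, East 7.1185, Coastal 8.1776.
Lower quotas: West 4, East 7, Coastal 8 (sum 19, leaving 1 seat).
Remainders in descending order: West 0.7039, Coastal 0.1776, East 0.1185.
Largest remainder: West receives the extra seat.

West: 5, East: 7, Coastal: 8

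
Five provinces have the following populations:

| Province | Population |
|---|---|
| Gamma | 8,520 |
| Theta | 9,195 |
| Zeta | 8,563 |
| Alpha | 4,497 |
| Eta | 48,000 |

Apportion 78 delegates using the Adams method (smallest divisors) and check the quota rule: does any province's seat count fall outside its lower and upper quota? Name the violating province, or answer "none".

Standard quotas: Gamma 8.436, Theta 9.105, Zeta 8.479, Alpha 4.453, Eta 47.528.
Adams allocation: Gamma 9, Theta 9, Zeta 9, Alpha 5, Eta 46.
Eta has quota 47.528 (lower 47, upper 48) but receives 46 — outside the quota interval.

Eta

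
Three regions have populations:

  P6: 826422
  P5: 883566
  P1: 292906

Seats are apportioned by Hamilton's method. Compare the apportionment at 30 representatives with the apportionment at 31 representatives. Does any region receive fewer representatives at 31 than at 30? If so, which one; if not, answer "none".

At 30 seats: P6 12, P5 13, P1 5.
At 31 seats: P6 13, P5 14, P1 4.
P1 drops from 5 to 4.

P1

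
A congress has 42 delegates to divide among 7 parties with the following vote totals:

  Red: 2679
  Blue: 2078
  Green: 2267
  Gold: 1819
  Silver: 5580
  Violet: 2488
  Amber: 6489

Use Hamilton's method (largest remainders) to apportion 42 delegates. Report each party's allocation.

Standard divisor: 23400 ÷ 42 ≈ 557.143.
Standard quotas: Red 4.8085, Blue 3.7297, Green 4.0690, Gold 3.2649, Silver 10.0154, Violet 4.4656, Amber 11.6469.
Lower quotas: Red 4, Blue 3, Green 4, Gold 3, Silver 10, Violet 4, Amber 11 (sum 39, leaving 3 seats).
Remainders in descending order: Red 0.8085, Blue 0.7297, Amber 0.6469, Violet 0.4656, Gold 0.2649, Green 0.0690, Silver 0.0154.
The surplus seats go to Red, Blue, Amber.

Red=5, Blue=4, Green=4, Gold=3, Silver=10, Violet=4, Amber=12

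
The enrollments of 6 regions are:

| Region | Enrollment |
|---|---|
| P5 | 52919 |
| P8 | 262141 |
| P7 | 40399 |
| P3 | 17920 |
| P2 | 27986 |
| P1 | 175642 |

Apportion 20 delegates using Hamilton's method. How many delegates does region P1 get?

6

Standard divisor: 577007 ÷ 20 ≈ 28850.35.
Standard quotas: P5 1.8343, P8 9.0862, P7 1.4003, P3 0.6211, P2 0.9700, P1 6.0880.
Lower quotas: P5 1, P8 9, P7 1, P3 0, P2 0, P1 6 (sum 17, leaving 3 seats).
Remainders in descending order: P2 0.9700, P5 0.8343, P3 0.6211, P7 0.4003, P1 0.0880, P8 0.0862.
Largest remainders: P2, P5, P3 receive the extra seats.
P1 receives 6.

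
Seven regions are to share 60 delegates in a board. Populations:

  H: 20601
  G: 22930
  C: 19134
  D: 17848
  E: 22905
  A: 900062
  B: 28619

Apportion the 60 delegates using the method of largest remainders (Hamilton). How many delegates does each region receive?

H=1, G=2, C=1, D=1, E=1, A=52, B=2

Standard divisor: 1032099 ÷ 60 ≈ 17201.65.
Standard quotas: H 1.1976, G 1.3330, C 1.1123, D 1.0376, E 1.3316, A 52.3242, B 1.6637.
Lower quotas: H 1, G 1, C 1, D 1, E 1, A 52, B 1 (sum 58, leaving 2 seats).
Remainders in descending order: B 0.6637, G 0.3330, E 0.3316, A 0.3242, H 0.1976, C 0.1123, D 0.0376.
Largest remainders: B, G receive the extra seats.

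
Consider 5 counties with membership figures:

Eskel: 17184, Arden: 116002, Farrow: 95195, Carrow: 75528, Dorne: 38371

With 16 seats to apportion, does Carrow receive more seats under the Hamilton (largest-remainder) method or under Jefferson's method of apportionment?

Hamilton: Eskel 1, Arden 5, Farrow 4, Carrow 4, Dorne 2.
Jefferson: Eskel 0, Arden 6, Farrow 5, Carrow 3, Dorne 2.
Carrow gets 4 under Hamilton and 3 under Jefferson.

Hamilton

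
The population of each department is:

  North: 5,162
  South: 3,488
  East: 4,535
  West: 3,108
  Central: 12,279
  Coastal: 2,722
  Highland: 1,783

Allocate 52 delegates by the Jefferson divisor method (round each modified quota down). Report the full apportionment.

Standard divisor 33077/52 ≈ 636.096; standard quotas: North 8.115, South 5.483, East 7.129, West 4.886, Central 19.304, Coastal 4.279, Highland 2.803.
Rounding down gives 8, 5, 7, 4, 19, 4, 2 = 49 seats, so the divisor must be adjusted.
With modified divisor 590: modified quotas North 8.749, South 5.912, East 7.686, West 5.268, Central 20.812, Coastal 4.614, Highland 3.022.
Rounding down: North 8, South 5, East 7, West 5, Central 20, Coastal 4, Highland 3 (total 52).

North=8; South=5; East=7; West=5; Central=20; Coastal=4; Highland=3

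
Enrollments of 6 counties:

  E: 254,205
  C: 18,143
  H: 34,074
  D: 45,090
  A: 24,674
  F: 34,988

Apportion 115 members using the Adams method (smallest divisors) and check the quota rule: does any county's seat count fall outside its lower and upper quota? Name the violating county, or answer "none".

E

Standard quotas: E 71.098, C 5.074, H 9.530, D 12.611, A 6.901, F 9.786.
Adams allocation: E 70, C 5, H 10, D 13, A 7, F 10.
E has quota 71.098 (lower 71, upper 72) but receives 70 — outside the quota interval.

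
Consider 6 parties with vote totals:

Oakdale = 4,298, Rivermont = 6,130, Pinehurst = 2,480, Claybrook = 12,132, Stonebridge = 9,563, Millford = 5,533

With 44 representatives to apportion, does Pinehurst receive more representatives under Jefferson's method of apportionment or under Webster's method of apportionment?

Webster

Jefferson: Oakdale 4, Rivermont 7, Pinehurst 2, Claybrook 14, Stonebridge 11, Millford 6.
Webster: Oakdale 5, Rivermont 7, Pinehurst 3, Claybrook 13, Stonebridge 10, Millford 6.
Pinehurst gets 2 under Jefferson and 3 under Webster.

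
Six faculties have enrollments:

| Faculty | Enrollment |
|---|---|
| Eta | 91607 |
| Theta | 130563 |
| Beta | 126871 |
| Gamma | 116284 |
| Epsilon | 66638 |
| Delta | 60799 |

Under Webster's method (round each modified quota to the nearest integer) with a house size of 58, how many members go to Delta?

6

Standard divisor 592762/58 ≈ 10220.034; standard quotas: Eta 8.963, Theta 12.775, Beta 12.414, Gamma 11.378, Epsilon 6.520, Delta 5.949.
Rounding to the nearest integer gives Eta 9, Theta 13, Beta 12, Gamma 11, Epsilon 7, Delta 6 — total 58, matching the house size, so no adjustment is needed.
Delta receives 6.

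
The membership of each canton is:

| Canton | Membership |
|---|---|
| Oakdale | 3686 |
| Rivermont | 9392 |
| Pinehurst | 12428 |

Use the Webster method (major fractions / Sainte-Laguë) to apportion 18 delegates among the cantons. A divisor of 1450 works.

With modified divisor 1450: modified quotas Oakdale 2.542, Rivermont 6.477, Pinehurst 8.571.
Rounding to the nearest integer: Oakdale 3, Rivermont 6, Pinehurst 9 (total 18).

Oakdale=3; Rivermont=6; Pinehurst=9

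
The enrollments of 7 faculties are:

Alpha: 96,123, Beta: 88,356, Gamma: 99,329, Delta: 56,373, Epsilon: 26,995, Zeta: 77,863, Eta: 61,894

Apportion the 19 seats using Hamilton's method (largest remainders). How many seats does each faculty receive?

The standard divisor is 506933/19 ≈ 26680.684.
Standard quotas: Alpha 3.6027, Beta 3.3116, Gamma 3.7229, Delta 2.1129, Epsilon 1.0118, Zeta 2.9183, Eta 2.3198.
Lower quotas: Alpha 3, Beta 3, Gamma 3, Delta 2, Epsilon 1, Zeta 2, Eta 2 (sum 16, leaving 3 seats).
Remainders in descending order: Zeta 0.9183, Gamma 0.7229, Alpha 0.6027, Eta 0.3198, Beta 0.3116, Delta 0.1129, Epsilon 0.0118.
Largest remainders: Zeta, Gamma, Alpha receive the extra seats.

Alpha: 4, Beta: 3, Gamma: 4, Delta: 2, Epsilon: 1, Zeta: 3, Eta: 2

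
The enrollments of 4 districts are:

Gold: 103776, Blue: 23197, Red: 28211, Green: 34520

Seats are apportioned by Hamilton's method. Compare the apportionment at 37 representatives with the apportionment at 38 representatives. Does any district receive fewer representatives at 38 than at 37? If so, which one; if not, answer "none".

At 37 seats: Gold 20, Blue 5, Red 5, Green 7.
At 38 seats: Gold 21, Blue 4, Red 6, Green 7.
Blue drops from 5 to 4.

Blue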